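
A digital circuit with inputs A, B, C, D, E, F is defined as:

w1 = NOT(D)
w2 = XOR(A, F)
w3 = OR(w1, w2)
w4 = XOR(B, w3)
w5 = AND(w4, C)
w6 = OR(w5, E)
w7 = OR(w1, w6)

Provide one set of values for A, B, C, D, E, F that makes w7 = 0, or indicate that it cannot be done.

w7 = OR(w1, w6) must be 0, so both w1 = 0 and w6 = 0.
Check with A=0, B=0, C=0, D=1, E=0, F=1:
w1 = NOT(D) = NOT 1 = 0
w2 = XOR(A, F) = XOR(0, 1) = 1
w3 = OR(w1, w2) = OR(0, 1) = 1
w4 = XOR(B, w3) = XOR(0, 1) = 1
w5 = AND(w4, C) = AND(1, 0) = 0
w6 = OR(w5, E) = OR(0, 0) = 0
w7 = OR(w1, w6) = OR(0, 0) = 0
So w7 = 0 as required.

A=0, B=0, C=0, D=1, E=0, F=1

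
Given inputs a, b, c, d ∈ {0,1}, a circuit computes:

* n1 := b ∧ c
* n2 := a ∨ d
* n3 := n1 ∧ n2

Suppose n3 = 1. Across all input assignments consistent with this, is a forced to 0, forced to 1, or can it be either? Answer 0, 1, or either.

either

Both values of a occur among assignments with n3 = 1:
  a=0: a=0, b=1, c=1, d=1
  a=1: a=1, b=1, c=1, d=0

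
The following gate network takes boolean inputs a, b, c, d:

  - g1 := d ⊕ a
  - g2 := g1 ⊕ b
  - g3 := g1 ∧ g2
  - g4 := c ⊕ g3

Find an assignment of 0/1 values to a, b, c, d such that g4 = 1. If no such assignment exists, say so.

a=0, b=1, c=1, d=0

Check with a=0, b=1, c=1, d=0:
g1 = d ⊕ a = 0 ⊕ 0 = 0
g2 = g1 ⊕ b = 0 ⊕ 1 = 1
g3 = g1 ∧ g2 = 0 ∧ 1 = 0
g4 = c ⊕ g3 = 1 ⊕ 0 = 1
So g4 = 1 as required.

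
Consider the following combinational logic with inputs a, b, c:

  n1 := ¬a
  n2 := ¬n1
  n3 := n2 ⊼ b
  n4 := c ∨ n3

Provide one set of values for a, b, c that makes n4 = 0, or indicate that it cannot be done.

a=1, b=1, c=0

n4 = c ∨ n3 must be 0, so both c = 0 and n3 = 0.
n3 = n2 ⊼ b must be 0, so both n2 = 1 and b = 1.
n2 = ¬n1 must be 1, so n1 = 0.
Check with a=1, b=1, c=0:
n1 = ¬a = ¬1 = 0
n2 = ¬n1 = ¬0 = 1
n3 = n2 ⊼ b = 1 ⊼ 1 = 0
n4 = c ∨ n3 = 0 ∨ 0 = 0
So n4 = 0 as required.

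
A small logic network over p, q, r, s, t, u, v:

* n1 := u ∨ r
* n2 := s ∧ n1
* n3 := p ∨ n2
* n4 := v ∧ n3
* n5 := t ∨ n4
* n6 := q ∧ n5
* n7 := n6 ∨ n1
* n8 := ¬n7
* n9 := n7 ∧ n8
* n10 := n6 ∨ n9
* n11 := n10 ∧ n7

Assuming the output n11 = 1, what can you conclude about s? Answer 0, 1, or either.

either

Both values of s occur among assignments with n11 = 1:
  s=0: p=0, q=1, r=0, s=0, t=1, u=0, v=0
  s=1: p=0, q=1, r=0, s=1, t=0, u=1, v=1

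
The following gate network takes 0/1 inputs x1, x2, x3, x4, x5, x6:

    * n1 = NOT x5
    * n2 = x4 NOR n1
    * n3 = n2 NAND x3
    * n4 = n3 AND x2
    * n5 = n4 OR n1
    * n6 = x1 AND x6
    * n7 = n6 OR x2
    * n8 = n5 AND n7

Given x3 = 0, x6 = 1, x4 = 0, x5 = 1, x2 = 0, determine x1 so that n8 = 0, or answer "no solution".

x1=1

n8 = n5 AND n7 must be 0, so at least one of n5, n7 is 0.
Check with x3 = 0, x6 = 1, x4 = 0, x5 = 1, x2 = 0 and x1=1:
n1 = NOT x5 = NOT 1 = 0
n2 = x4 NOR n1 = 0 NOR 0 = 1
n3 = n2 NAND x3 = 1 NAND 0 = 1
n4 = n3 AND x2 = 1 AND 0 = 0
n5 = n4 OR n1 = 0 OR 0 = 0
n6 = x1 AND x6 = 1 AND 1 = 1
n7 = n6 OR x2 = 1 OR 0 = 1
n8 = n5 AND n7 = 0 AND 1 = 0
So n8 = 0.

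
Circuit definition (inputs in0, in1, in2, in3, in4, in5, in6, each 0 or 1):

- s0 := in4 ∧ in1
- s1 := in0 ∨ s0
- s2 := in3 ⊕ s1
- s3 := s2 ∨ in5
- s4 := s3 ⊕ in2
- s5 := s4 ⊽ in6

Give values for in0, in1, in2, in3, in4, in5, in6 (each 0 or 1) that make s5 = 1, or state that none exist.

in0=1 in1=0 in2=1 in3=0 in4=0 in5=1 in6=0

Check with in0=1 in1=0 in2=1 in3=0 in4=0 in5=1 in6=0:
s0 = in4 ∧ in1 = 0 ∧ 0 = 0
s1 = in0 ∨ s0 = 1 ∨ 0 = 1
s2 = in3 ⊕ s1 = 0 ⊕ 1 = 1
s3 = s2 ∨ in5 = 1 ∨ 1 = 1
s4 = s3 ⊕ in2 = 1 ⊕ 1 = 0
s5 = s4 ⊽ in6 = 0 ⊽ 0 = 1
So s5 = 1 as required.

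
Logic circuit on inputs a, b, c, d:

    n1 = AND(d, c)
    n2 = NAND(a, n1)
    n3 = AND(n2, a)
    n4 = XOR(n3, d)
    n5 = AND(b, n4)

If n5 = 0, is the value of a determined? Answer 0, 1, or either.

either

Both values of a occur among assignments with n5 = 0:
  a=0: a=0, b=0, c=0, d=0
  a=1: a=1, b=0, c=0, d=0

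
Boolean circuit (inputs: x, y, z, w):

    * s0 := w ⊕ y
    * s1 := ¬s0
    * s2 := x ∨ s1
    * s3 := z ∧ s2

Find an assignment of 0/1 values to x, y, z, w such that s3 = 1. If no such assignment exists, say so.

x=1, y=1, z=1, w=0

s3 = z ∧ s2 must be 1, so both z = 1 and s2 = 1.
Check with x=1, y=1, z=1, w=0:
s0 = w ⊕ y = 0 ⊕ 1 = 1
s1 = ¬s0 = ¬1 = 0
s2 = x ∨ s1 = 1 ∨ 0 = 1
s3 = z ∧ s2 = 1 ∧ 1 = 1
So s3 = 1 as required.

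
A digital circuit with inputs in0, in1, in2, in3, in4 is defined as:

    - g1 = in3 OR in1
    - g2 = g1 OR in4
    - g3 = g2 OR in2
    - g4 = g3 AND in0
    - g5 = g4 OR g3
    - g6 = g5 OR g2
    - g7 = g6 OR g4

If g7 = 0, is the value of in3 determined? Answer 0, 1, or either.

g7 = g6 OR g4 must be 0, so both g6 = 0 and g4 = 0.
Every assignment with g7 = 0 has in3 = 0; there are 2 such assignment(s).
  in0=0, in1=0, in2=0, in3=0, in4=0
  in0=1, in1=0, in2=0, in3=0, in4=0

0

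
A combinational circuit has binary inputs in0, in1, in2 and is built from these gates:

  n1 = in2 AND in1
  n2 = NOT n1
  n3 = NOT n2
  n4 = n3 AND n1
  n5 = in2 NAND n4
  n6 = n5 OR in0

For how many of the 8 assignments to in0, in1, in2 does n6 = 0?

n6 = n5 OR in0 must be 0, so both n5 = 0 and in0 = 0.
n5 = in2 NAND n4 must be 0, so both in2 = 1 and n4 = 1.
n4 = n3 AND n1 must be 1, so both n3 = 1 and n1 = 1.
Enumerating the 8 input combinations, 1 give n6 = 0 and 7 give n6 = 1.

1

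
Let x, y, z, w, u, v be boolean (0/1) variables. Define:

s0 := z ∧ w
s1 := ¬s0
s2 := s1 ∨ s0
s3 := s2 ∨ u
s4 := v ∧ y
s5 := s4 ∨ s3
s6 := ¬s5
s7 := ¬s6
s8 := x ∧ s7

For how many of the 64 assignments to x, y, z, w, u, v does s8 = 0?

s8 = x ∧ s7 must be 0, so at least one of x, s7 is 0.
Enumerating the 64 input combinations, 32 give s8 = 0 and 32 give s8 = 1.

32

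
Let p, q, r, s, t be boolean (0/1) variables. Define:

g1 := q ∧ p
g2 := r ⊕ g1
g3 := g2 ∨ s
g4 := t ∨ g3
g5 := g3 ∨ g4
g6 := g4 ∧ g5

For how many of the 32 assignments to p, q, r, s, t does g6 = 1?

28

g6 = g4 ∧ g5 must be 1, so both g4 = 1 and g5 = 1.
Enumerating the 32 input combinations, 28 give g6 = 1 and 4 give g6 = 0.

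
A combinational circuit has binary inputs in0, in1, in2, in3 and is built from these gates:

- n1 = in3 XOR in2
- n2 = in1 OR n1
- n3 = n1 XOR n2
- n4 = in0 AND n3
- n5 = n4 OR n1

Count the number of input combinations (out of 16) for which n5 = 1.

n5 = n4 OR n1 must be 1, so at least one of n4, n1 is 1.
Enumerating the 16 input combinations, 10 give n5 = 1 and 6 give n5 = 0.

10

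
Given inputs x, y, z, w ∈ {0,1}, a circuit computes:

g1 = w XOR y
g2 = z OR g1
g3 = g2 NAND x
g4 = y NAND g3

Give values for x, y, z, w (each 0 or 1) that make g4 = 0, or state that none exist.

x=0, y=1, z=0, w=0

Check with x=0, y=1, z=0, w=0:
g1 = w XOR y = 0 XOR 1 = 1
g2 = z OR g1 = 0 OR 1 = 1
g3 = g2 NAND x = 1 NAND 0 = 1
g4 = y NAND g3 = 1 NAND 1 = 0
So g4 = 0 as required.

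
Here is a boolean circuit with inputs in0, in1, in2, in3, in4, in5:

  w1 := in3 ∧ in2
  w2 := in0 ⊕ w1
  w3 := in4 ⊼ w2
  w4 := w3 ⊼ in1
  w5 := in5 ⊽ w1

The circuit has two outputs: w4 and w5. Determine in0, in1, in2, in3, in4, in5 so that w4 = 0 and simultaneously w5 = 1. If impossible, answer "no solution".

Check with in0=1, in1=1, in2=0, in3=1, in4=0, in5=0:
w1 = in3 ∧ in2 = 1 ∧ 0 = 0
w2 = in0 ⊕ w1 = 1 ⊕ 0 = 1
w3 = in4 ⊼ w2 = 0 ⊼ 1 = 1
w4 = w3 ⊼ in1 = 1 ⊼ 1 = 0
w5 = in5 ⊽ w1 = 0 ⊽ 0 = 1
So w4 = 0 and w5 = 1.

in0=1, in1=1, in2=0, in3=1, in4=0, in5=0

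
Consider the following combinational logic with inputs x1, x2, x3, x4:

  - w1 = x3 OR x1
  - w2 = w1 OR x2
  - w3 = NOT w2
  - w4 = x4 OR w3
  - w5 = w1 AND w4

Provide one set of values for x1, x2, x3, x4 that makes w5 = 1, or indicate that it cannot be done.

x1=0, x2=1, x3=1, x4=1

w5 = w1 AND w4 must be 1, so both w1 = 1 and w4 = 1.
Check with x1=0, x2=1, x3=1, x4=1:
w1 = x3 OR x1 = 1 OR 0 = 1
w2 = w1 OR x2 = 1 OR 1 = 1
w3 = NOT w2 = NOT 1 = 0
w4 = x4 OR w3 = 1 OR 0 = 1
w5 = w1 AND w4 = 1 AND 1 = 1
So w5 = 1 as required.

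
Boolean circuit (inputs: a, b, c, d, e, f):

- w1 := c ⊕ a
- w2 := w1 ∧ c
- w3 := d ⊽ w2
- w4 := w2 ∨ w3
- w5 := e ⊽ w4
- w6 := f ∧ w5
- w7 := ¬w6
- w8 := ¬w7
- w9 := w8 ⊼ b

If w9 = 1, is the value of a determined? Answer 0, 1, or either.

Both values of a occur among assignments with w9 = 1:
  a=0: a=0, b=0, c=0, d=0, e=0, f=0
  a=1: a=1, b=0, c=0, d=0, e=0, f=0

either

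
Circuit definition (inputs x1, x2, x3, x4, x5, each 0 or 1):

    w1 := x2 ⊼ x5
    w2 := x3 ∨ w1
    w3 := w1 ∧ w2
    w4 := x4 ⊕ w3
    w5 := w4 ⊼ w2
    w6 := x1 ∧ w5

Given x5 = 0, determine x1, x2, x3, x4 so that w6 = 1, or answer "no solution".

x1=1 x2=1 x3=1 x4=1

Check with x5 = 0 and x1=1, x2=1, x3=1, x4=1:
w1 = x2 ⊼ x5 = 1 ⊼ 0 = 1
w2 = x3 ∨ w1 = 1 ∨ 1 = 1
w3 = w1 ∧ w2 = 1 ∧ 1 = 1
w4 = x4 ⊕ w3 = 1 ⊕ 1 = 0
w5 = w4 ⊼ w2 = 0 ⊼ 1 = 1
w6 = x1 ∧ w5 = 1 ∧ 1 = 1
So w6 = 1.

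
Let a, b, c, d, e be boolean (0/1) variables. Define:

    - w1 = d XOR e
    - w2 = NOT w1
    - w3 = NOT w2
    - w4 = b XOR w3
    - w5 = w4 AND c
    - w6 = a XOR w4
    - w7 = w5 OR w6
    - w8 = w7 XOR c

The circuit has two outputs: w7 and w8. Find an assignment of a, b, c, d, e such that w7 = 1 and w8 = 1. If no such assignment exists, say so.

Check with a=0 b=0 c=0 d=1 e=0:
w1 = d XOR e = 1 XOR 0 = 1
w2 = NOT w1 = NOT 1 = 0
w3 = NOT w2 = NOT 0 = 1
w4 = b XOR w3 = 0 XOR 1 = 1
w5 = w4 AND c = 1 AND 0 = 0
w6 = a XOR w4 = 0 XOR 1 = 1
w7 = w5 OR w6 = 0 OR 1 = 1
w8 = w7 XOR c = 1 XOR 0 = 1
So w7 = 1 and w8 = 1.

a=0 b=0 c=0 d=1 e=0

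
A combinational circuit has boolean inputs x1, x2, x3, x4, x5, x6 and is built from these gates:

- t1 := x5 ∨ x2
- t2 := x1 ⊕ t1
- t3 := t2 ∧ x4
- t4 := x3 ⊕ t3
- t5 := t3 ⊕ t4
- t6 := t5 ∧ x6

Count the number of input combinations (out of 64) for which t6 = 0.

t6 = t5 ∧ x6 must be 0, so at least one of t5, x6 is 0.
Enumerating the 64 input combinations, 48 give t6 = 0 and 16 give t6 = 1.

48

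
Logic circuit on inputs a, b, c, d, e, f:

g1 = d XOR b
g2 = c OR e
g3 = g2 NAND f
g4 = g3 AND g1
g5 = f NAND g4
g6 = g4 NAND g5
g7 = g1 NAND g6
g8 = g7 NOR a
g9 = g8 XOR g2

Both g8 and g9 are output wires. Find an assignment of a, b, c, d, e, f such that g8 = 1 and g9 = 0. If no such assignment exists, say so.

Check with a=0, b=0, c=1, d=1, e=1, f=1:
g1 = d XOR b = 1 XOR 0 = 1
g2 = c OR e = 1 OR 1 = 1
g3 = g2 NAND f = 1 NAND 1 = 0
g4 = g3 AND g1 = 0 AND 1 = 0
g5 = f NAND g4 = 1 NAND 0 = 1
g6 = g4 NAND g5 = 0 NAND 1 = 1
g7 = g1 NAND g6 = 1 NAND 1 = 0
g8 = g7 NOR a = 0 NOR 0 = 1
g9 = g8 XOR g2 = 1 XOR 1 = 0
So g8 = 1 and g9 = 0.

a=0, b=0, c=1, d=1, e=1, f=1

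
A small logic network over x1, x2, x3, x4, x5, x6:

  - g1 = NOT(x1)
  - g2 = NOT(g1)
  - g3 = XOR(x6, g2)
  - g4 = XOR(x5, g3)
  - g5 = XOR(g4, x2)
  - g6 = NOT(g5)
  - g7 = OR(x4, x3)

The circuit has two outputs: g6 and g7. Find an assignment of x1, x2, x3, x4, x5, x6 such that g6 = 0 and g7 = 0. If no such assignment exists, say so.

x1=1 x2=1 x3=0 x4=0 x5=1 x6=0

Check with x1=1 x2=1 x3=0 x4=0 x5=1 x6=0:
g1 = NOT(x1) = NOT 1 = 0
g2 = NOT(g1) = NOT 0 = 1
g3 = XOR(x6, g2) = XOR(0, 1) = 1
g4 = XOR(x5, g3) = XOR(1, 1) = 0
g5 = XOR(g4, x2) = XOR(0, 1) = 1
g6 = NOT(g5) = NOT 1 = 0
g7 = OR(x4, x3) = OR(0, 0) = 0
So g6 = 0 and g7 = 0.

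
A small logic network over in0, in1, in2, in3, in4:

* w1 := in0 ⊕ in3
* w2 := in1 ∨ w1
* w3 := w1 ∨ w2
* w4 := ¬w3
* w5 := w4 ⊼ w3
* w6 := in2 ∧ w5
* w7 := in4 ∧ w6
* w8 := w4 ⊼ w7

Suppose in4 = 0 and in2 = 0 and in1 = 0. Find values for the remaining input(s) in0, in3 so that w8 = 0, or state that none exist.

no solution exists

With in4 = 0 and in2 = 0 and in1 = 0 fixed, none of the 4 settings of in0, in3 give w8 = 0.
For example, with in0=0, in3=0:
w1 = in0 ⊕ in3 = 0 ⊕ 0 = 0
w2 = in1 ∨ w1 = 0 ∨ 0 = 0
w3 = w1 ∨ w2 = 0 ∨ 0 = 0
w4 = ¬w3 = ¬0 = 1
w5 = w4 ⊼ w3 = 1 ⊼ 0 = 1
w6 = in2 ∧ w5 = 0 ∧ 1 = 0
w7 = in4 ∧ w6 = 0 ∧ 0 = 0
w8 = w4 ⊼ w7 = 1 ⊼ 0 = 1
giving w8 = 1 ≠ 0.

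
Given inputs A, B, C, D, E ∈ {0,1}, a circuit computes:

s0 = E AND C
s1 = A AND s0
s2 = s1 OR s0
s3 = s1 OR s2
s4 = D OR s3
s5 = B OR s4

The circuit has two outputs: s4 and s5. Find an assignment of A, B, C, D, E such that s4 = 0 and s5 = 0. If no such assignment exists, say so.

A=0, B=0, C=1, D=0, E=0

Check with A=0, B=0, C=1, D=0, E=0:
s0 = E AND C = 0 AND 1 = 0
s1 = A AND s0 = 0 AND 0 = 0
s2 = s1 OR s0 = 0 OR 0 = 0
s3 = s1 OR s2 = 0 OR 0 = 0
s4 = D OR s3 = 0 OR 0 = 0
s5 = B OR s4 = 0 OR 0 = 0
So s4 = 0 and s5 = 0.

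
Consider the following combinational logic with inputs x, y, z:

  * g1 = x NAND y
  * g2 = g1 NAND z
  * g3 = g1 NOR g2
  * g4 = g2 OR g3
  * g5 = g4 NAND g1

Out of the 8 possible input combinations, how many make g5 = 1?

g5 = g4 NAND g1 must be 1, so at least one of g4, g1 is 0.
Enumerating the 8 input combinations, 5 give g5 = 1 and 3 give g5 = 0.

5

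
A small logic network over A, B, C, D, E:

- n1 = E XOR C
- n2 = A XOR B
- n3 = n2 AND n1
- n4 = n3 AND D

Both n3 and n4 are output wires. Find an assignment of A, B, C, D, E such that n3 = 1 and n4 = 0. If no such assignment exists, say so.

Check with A=0, B=1, C=1, D=0, E=0:
n1 = E XOR C = 0 XOR 1 = 1
n2 = A XOR B = 0 XOR 1 = 1
n3 = n2 AND n1 = 1 AND 1 = 1
n4 = n3 AND D = 1 AND 0 = 0
So n3 = 1 and n4 = 0.

A=0, B=1, C=1, D=0, E=0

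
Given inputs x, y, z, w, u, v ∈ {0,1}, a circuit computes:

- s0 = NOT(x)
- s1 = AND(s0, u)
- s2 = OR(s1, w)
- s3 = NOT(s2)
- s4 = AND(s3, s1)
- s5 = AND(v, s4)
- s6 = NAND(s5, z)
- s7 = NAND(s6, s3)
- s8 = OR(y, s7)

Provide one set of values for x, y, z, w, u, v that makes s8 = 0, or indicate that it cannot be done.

s8 = OR(y, s7) must be 0, so both y = 0 and s7 = 0.
s7 = NAND(s6, s3) must be 0, so both s6 = 1 and s3 = 1.
s6 = NAND(s5, z) must be 1, so at least one of s5, z is 0.
Check with x=1, y=0, z=1, w=0, u=0, v=1:
s0 = NOT(x) = NOT 1 = 0
s1 = AND(s0, u) = AND(0, 0) = 0
s2 = OR(s1, w) = OR(0, 0) = 0
s3 = NOT(s2) = NOT 0 = 1
s4 = AND(s3, s1) = AND(1, 0) = 0
s5 = AND(v, s4) = AND(1, 0) = 0
s6 = NAND(s5, z) = NAND(0, 1) = 1
s7 = NAND(s6, s3) = NAND(1, 1) = 0
s8 = OR(y, s7) = OR(0, 0) = 0
So s8 = 0 as required.

x=1, y=0, z=1, w=0, u=0, v=1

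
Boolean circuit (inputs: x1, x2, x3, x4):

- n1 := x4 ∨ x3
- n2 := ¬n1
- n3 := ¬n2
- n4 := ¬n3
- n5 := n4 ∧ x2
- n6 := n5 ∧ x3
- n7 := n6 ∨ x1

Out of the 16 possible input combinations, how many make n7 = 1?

n7 = n6 ∨ x1 must be 1, so at least one of n6, x1 is 1.
Enumerating the 16 input combinations, 8 give n7 = 1 and 8 give n7 = 0.

8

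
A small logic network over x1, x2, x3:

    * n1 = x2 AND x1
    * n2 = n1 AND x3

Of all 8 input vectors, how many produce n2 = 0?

n2 = n1 AND x3 must be 0, so at least one of n1, x3 is 0.
Enumerating the 8 input combinations, 7 give n2 = 0 and 1 give n2 = 1.

7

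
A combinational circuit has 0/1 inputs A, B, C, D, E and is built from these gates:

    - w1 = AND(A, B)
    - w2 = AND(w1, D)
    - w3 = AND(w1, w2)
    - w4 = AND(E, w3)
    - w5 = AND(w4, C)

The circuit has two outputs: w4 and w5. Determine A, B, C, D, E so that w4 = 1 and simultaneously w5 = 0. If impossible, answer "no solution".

A=1 B=1 C=0 D=1 E=1

Check with A=1 B=1 C=0 D=1 E=1:
w1 = AND(A, B) = AND(1, 1) = 1
w2 = AND(w1, D) = AND(1, 1) = 1
w3 = AND(w1, w2) = AND(1, 1) = 1
w4 = AND(E, w3) = AND(1, 1) = 1
w5 = AND(w4, C) = AND(1, 0) = 0
So w4 = 1 and w5 = 0.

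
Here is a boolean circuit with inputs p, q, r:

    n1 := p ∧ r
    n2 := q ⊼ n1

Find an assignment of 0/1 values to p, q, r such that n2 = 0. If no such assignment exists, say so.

Check with p=1 q=1 r=1:
n1 = p ∧ r = 1 ∧ 1 = 1
n2 = q ⊼ n1 = 1 ⊼ 1 = 0
So n2 = 0 as required.

p=1 q=1 r=1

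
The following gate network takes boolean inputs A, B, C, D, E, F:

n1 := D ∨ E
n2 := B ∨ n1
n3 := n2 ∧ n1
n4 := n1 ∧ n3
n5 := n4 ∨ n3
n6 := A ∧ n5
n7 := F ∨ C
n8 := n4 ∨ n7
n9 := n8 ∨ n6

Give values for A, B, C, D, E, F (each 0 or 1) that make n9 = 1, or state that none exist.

A=1 B=0 C=1 D=0 E=1 F=0

n9 = n8 ∨ n6 must be 1, so at least one of n8, n6 is 1.
Check with A=1 B=0 C=1 D=0 E=1 F=0:
n1 = D ∨ E = 0 ∨ 1 = 1
n2 = B ∨ n1 = 0 ∨ 1 = 1
n3 = n2 ∧ n1 = 1 ∧ 1 = 1
n4 = n1 ∧ n3 = 1 ∧ 1 = 1
n5 = n4 ∨ n3 = 1 ∨ 1 = 1
n6 = A ∧ n5 = 1 ∧ 1 = 1
n7 = F ∨ C = 0 ∨ 1 = 1
n8 = n4 ∨ n7 = 1 ∨ 1 = 1
n9 = n8 ∨ n6 = 1 ∨ 1 = 1
So n9 = 1 as required.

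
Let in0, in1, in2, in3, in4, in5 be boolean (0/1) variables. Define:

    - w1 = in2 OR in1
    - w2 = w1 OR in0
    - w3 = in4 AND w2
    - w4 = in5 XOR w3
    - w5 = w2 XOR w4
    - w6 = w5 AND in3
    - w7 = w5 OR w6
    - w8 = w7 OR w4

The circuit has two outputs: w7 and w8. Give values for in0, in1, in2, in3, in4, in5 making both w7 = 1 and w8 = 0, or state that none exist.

Across all 64 input combinations, none give both w7 = 1 and w8 = 0.

no solution exists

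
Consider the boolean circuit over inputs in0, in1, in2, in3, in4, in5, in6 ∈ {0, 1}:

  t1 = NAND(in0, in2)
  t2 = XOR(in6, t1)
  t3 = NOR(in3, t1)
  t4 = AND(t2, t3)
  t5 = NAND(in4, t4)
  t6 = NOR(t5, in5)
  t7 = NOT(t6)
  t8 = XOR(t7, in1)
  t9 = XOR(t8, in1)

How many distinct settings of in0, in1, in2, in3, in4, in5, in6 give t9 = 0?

2

t9 = XOR(t8, in1) must be 0, so t8 and in1 are equal.
Satisfying assignments:
  in0=1, in1=0, in2=1, in3=0, in4=1, in5=0, in6=1
  in0=1, in1=1, in2=1, in3=0, in4=1, in5=0, in6=1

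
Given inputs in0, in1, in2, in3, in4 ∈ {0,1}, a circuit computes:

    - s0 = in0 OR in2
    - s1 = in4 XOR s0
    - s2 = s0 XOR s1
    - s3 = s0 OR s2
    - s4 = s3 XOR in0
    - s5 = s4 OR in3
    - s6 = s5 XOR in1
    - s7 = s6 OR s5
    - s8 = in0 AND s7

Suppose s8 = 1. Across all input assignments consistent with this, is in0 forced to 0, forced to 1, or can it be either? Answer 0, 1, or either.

s8 = in0 AND s7 must be 1, so both in0 = 1 and s7 = 1.
s7 = s6 OR s5 must be 1, so at least one of s6, s5 is 1.
Every assignment with s8 = 1 has in0 = 1; there are 12 such assignment(s).

1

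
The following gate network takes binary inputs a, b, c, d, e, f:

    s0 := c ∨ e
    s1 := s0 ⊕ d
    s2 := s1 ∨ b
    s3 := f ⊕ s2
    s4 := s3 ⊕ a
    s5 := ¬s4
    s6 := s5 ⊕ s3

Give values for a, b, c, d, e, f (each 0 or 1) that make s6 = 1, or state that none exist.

a=0, b=0, c=0, d=1, e=1, f=0

s6 = s5 ⊕ s3 must be 1, so s5 and s3 differ.
Check with a=0, b=0, c=0, d=1, e=1, f=0:
s0 = c ∨ e = 0 ∨ 1 = 1
s1 = s0 ⊕ d = 1 ⊕ 1 = 0
s2 = s1 ∨ b = 0 ∨ 0 = 0
s3 = f ⊕ s2 = 0 ⊕ 0 = 0
s4 = s3 ⊕ a = 0 ⊕ 0 = 0
s5 = ¬s4 = ¬0 = 1
s6 = s5 ⊕ s3 = 1 ⊕ 0 = 1
So s6 = 1 as required.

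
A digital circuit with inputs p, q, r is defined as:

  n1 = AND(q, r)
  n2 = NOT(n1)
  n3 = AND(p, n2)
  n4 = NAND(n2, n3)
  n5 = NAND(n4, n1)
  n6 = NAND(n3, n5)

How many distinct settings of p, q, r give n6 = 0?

n6 = NAND(n3, n5) must be 0, so both n3 = 1 and n5 = 1.
n3 = AND(p, n2) must be 1, so both p = 1 and n2 = 1.
n5 = NAND(n4, n1) must be 1, so at least one of n4, n1 is 0.
Satisfying assignments:
  p=1, q=0, r=0
  p=1, q=0, r=1
  p=1, q=1, r=0

3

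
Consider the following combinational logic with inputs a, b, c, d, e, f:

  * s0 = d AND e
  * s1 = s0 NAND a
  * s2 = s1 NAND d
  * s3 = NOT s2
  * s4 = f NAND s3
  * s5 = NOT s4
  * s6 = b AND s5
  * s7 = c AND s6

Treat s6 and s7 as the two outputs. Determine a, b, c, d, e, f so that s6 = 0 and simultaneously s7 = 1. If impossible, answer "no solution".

Across all 64 input combinations, none give both s6 = 0 and s7 = 1.

no solution exists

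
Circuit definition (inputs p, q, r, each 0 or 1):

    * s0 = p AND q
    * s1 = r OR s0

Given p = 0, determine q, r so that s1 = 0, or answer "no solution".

q=0 r=0

Check with p = 0 and q=0, r=0:
s0 = p AND q = 0 AND 0 = 0
s1 = r OR s0 = 0 OR 0 = 0
So s1 = 0.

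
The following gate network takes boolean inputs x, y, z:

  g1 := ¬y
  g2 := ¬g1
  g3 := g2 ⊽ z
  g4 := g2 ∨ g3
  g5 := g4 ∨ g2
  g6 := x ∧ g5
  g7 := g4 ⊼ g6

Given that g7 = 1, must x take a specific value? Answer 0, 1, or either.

either

Both values of x occur among assignments with g7 = 1:
  x=0: x=0, y=0, z=0
  x=1: x=1, y=0, z=1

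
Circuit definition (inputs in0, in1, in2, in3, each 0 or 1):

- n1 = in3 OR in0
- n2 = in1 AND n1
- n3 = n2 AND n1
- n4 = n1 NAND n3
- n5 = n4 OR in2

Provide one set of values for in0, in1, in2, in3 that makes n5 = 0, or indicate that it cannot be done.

n5 = n4 OR in2 must be 0, so both n4 = 0 and in2 = 0.
n4 = n1 NAND n3 must be 0, so both n1 = 1 and n3 = 1.
Check with in0=1, in1=1, in2=0, in3=1:
n1 = in3 OR in0 = 1 OR 1 = 1
n2 = in1 AND n1 = 1 AND 1 = 1
n3 = n2 AND n1 = 1 AND 1 = 1
n4 = n1 NAND n3 = 1 NAND 1 = 0
n5 = n4 OR in2 = 0 OR 0 = 0
So n5 = 0 as required.

in0=1, in1=1, in2=0, in3=1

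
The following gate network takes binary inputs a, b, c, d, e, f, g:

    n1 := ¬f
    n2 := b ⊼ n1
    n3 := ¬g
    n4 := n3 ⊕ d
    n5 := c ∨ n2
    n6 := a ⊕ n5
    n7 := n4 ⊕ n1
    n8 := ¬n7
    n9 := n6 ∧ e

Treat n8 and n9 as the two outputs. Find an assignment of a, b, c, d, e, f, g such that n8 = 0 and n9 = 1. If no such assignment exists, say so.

Check with a=0 b=1 c=1 d=0 e=1 f=1 g=0:
n1 = ¬f = ¬1 = 0
n2 = b ⊼ n1 = 1 ⊼ 0 = 1
n3 = ¬g = ¬0 = 1
n4 = n3 ⊕ d = 1 ⊕ 0 = 1
n5 = c ∨ n2 = 1 ∨ 1 = 1
n6 = a ⊕ n5 = 0 ⊕ 1 = 1
n7 = n4 ⊕ n1 = 1 ⊕ 0 = 1
n8 = ¬n7 = ¬1 = 0
n9 = n6 ∧ e = 1 ∧ 1 = 1
So n8 = 0 and n9 = 1.

a=0 b=1 c=1 d=0 e=1 f=1 g=0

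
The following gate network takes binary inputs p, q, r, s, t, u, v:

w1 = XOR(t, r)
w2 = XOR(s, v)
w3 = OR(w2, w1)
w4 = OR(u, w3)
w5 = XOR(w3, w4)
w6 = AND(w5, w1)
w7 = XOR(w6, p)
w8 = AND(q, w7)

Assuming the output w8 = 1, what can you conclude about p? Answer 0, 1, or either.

1

w8 = AND(q, w7) must be 1, so both q = 1 and w7 = 1.
w7 = XOR(w6, p) must be 1, so w6 and p differ.
Every assignment with w8 = 1 has p = 1; there are 32 such assignment(s).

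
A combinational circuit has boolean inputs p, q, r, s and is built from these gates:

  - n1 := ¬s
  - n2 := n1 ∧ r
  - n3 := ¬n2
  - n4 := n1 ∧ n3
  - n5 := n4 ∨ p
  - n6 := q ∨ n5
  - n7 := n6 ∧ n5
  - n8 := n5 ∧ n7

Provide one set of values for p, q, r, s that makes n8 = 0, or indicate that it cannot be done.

Check with p=0, q=1, r=1, s=0:
n1 = ¬s = ¬0 = 1
n2 = n1 ∧ r = 1 ∧ 1 = 1
n3 = ¬n2 = ¬1 = 0
n4 = n1 ∧ n3 = 1 ∧ 0 = 0
n5 = n4 ∨ p = 0 ∨ 0 = 0
n6 = q ∨ n5 = 1 ∨ 0 = 1
n7 = n6 ∧ n5 = 1 ∧ 0 = 0
n8 = n5 ∧ n7 = 0 ∧ 0 = 0
So n8 = 0 as required.

p=0, q=1, r=1, s=0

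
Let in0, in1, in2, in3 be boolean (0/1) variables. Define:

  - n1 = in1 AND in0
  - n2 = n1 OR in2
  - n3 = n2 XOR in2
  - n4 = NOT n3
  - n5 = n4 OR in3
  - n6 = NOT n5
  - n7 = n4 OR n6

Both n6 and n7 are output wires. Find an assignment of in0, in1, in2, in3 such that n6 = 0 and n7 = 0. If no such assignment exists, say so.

in0=1, in1=1, in2=0, in3=1

Check with in0=1, in1=1, in2=0, in3=1:
n1 = in1 AND in0 = 1 AND 1 = 1
n2 = n1 OR in2 = 1 OR 0 = 1
n3 = n2 XOR in2 = 1 XOR 0 = 1
n4 = NOT n3 = NOT 1 = 0
n5 = n4 OR in3 = 0 OR 1 = 1
n6 = NOT n5 = NOT 1 = 0
n7 = n4 OR n6 = 0 OR 0 = 0
So n6 = 0 and n7 = 0.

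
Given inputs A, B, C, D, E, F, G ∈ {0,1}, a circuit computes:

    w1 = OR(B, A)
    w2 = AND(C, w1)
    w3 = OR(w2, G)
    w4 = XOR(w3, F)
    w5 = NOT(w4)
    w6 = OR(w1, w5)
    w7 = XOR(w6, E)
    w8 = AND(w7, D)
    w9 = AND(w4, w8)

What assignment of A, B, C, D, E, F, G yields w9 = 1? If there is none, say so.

A=1, B=1, C=0, D=1, E=0, F=1, G=0

w9 = AND(w4, w8) must be 1, so both w4 = 1 and w8 = 1.
w4 = XOR(w3, F) must be 1, so w3 and F differ.
Check with A=1, B=1, C=0, D=1, E=0, F=1, G=0:
w1 = OR(B, A) = OR(1, 1) = 1
w2 = AND(C, w1) = AND(0, 1) = 0
w3 = OR(w2, G) = OR(0, 0) = 0
w4 = XOR(w3, F) = XOR(0, 1) = 1
w5 = NOT(w4) = NOT 1 = 0
w6 = OR(w1, w5) = OR(1, 0) = 1
w7 = XOR(w6, E) = XOR(1, 0) = 1
w8 = AND(w7, D) = AND(1, 1) = 1
w9 = AND(w4, w8) = AND(1, 1) = 1
So w9 = 1 as required.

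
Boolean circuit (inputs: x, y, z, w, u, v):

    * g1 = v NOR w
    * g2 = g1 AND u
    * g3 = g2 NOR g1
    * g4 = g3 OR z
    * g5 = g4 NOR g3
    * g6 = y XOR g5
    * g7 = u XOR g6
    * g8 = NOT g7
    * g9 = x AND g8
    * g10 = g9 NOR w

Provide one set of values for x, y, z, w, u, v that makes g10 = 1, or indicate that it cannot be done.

g10 = g9 NOR w must be 1, so both g9 = 0 and w = 0.
g9 = x AND g8 must be 0, so at least one of x, g8 is 0.
Check with x=0 y=1 z=0 w=0 u=0 v=0:
g1 = v NOR w = 0 NOR 0 = 1
g2 = g1 AND u = 1 AND 0 = 0
g3 = g2 NOR g1 = 0 NOR 1 = 0
g4 = g3 OR z = 0 OR 0 = 0
g5 = g4 NOR g3 = 0 NOR 0 = 1
g6 = y XOR g5 = 1 XOR 1 = 0
g7 = u XOR g6 = 0 XOR 0 = 0
g8 = NOT g7 = NOT 0 = 1
g9 = x AND g8 = 0 AND 1 = 0
g10 = g9 NOR w = 0 NOR 0 = 1
So g10 = 1 as required.

x=0 y=1 z=0 w=0 u=0 v=0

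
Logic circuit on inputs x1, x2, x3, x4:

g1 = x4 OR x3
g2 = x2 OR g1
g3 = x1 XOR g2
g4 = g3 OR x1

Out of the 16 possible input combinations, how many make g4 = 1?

g4 = g3 OR x1 must be 1, so at least one of g3, x1 is 1.
Enumerating the 16 input combinations, 15 give g4 = 1 and 1 give g4 = 0.

15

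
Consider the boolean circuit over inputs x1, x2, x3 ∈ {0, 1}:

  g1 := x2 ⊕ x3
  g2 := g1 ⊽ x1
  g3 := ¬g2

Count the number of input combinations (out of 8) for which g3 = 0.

2

g3 = ¬g2 must be 0, so g2 = 1.
g2 = g1 ⊽ x1 must be 1, so both g1 = 0 and x1 = 0.
Satisfying assignments:
  x1=0, x2=0, x3=0
  x1=0, x2=1, x3=1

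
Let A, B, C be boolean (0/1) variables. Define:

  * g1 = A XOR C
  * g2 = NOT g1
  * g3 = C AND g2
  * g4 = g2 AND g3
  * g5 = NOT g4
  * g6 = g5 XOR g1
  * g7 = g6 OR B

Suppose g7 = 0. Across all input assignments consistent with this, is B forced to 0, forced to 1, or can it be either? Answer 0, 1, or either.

g7 = g6 OR B must be 0, so both g6 = 0 and B = 0.
g6 = g5 XOR g1 must be 0, so g5 and g1 are equal.
Every assignment with g7 = 0 has B = 0; there are 3 such assignment(s).
  A=0, B=0, C=1
  A=1, B=0, C=0
  A=1, B=0, C=1

0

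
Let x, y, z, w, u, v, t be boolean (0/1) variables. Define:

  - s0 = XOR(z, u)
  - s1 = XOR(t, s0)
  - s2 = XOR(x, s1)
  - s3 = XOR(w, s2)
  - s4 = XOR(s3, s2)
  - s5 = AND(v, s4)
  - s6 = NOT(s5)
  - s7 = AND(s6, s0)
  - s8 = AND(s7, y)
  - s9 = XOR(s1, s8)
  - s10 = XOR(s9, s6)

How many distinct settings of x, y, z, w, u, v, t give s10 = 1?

64

s10 = XOR(s9, s6) must be 1, so s9 and s6 differ.
Enumerating the 128 input combinations, 64 give s10 = 1 and 64 give s10 = 0.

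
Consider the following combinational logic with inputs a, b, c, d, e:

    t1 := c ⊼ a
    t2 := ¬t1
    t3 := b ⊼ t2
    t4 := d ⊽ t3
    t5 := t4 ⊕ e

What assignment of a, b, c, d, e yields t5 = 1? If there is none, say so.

a=0, b=0, c=1, d=1, e=1

t5 = t4 ⊕ e must be 1, so t4 and e differ.
Check with a=0, b=0, c=1, d=1, e=1:
t1 = c ⊼ a = 1 ⊼ 0 = 1
t2 = ¬t1 = ¬1 = 0
t3 = b ⊼ t2 = 0 ⊼ 0 = 1
t4 = d ⊽ t3 = 1 ⊽ 1 = 0
t5 = t4 ⊕ e = 0 ⊕ 1 = 1
So t5 = 1 as required.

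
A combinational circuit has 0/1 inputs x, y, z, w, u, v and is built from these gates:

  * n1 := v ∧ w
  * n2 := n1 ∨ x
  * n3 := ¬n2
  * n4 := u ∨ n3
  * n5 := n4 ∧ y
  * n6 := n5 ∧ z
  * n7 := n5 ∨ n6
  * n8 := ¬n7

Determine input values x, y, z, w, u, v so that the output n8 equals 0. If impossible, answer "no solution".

x=1, y=1, z=0, w=0, u=1, v=0

n8 = ¬n7 must be 0, so n7 = 1.
n7 = n5 ∨ n6 must be 1, so at least one of n5, n6 is 1.
Check with x=1, y=1, z=0, w=0, u=1, v=0:
n1 = v ∧ w = 0 ∧ 0 = 0
n2 = n1 ∨ x = 0 ∨ 1 = 1
n3 = ¬n2 = ¬1 = 0
n4 = u ∨ n3 = 1 ∨ 0 = 1
n5 = n4 ∧ y = 1 ∧ 1 = 1
n6 = n5 ∧ z = 1 ∧ 0 = 0
n7 = n5 ∨ n6 = 1 ∨ 0 = 1
n8 = ¬n7 = ¬1 = 0
So n8 = 0 as required.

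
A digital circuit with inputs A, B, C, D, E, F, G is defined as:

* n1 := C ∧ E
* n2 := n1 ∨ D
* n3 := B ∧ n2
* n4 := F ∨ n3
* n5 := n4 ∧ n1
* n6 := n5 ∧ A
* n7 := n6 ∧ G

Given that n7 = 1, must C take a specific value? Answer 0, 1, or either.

n7 = n6 ∧ G must be 1, so both n6 = 1 and G = 1.
n6 = n5 ∧ A must be 1, so both n5 = 1 and A = 1.
n5 = n4 ∧ n1 must be 1, so both n4 = 1 and n1 = 1.
Every assignment with n7 = 1 has C = 1; there are 6 such assignment(s).

1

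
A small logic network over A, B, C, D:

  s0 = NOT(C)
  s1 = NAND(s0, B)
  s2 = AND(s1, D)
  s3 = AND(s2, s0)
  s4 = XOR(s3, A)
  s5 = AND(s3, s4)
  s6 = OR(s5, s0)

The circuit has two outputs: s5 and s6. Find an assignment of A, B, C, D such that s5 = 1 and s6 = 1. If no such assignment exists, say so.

A=0 B=0 C=0 D=1

Check with A=0 B=0 C=0 D=1:
s0 = NOT(C) = NOT 0 = 1
s1 = NAND(s0, B) = NAND(1, 0) = 1
s2 = AND(s1, D) = AND(1, 1) = 1
s3 = AND(s2, s0) = AND(1, 1) = 1
s4 = XOR(s3, A) = XOR(1, 0) = 1
s5 = AND(s3, s4) = AND(1, 1) = 1
s6 = OR(s5, s0) = OR(1, 1) = 1
So s5 = 1 and s6 = 1.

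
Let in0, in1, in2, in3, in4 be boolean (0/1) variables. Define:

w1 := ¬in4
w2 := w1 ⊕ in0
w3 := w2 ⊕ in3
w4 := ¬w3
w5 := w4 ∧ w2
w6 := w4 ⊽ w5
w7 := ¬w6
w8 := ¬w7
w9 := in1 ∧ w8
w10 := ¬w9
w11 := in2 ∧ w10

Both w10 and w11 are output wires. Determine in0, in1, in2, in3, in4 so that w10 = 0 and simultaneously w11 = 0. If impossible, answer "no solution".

in0=0, in1=1, in2=1, in3=1, in4=1

Check with in0=0, in1=1, in2=1, in3=1, in4=1:
w1 = ¬in4 = ¬1 = 0
w2 = w1 ⊕ in0 = 0 ⊕ 0 = 0
w3 = w2 ⊕ in3 = 0 ⊕ 1 = 1
w4 = ¬w3 = ¬1 = 0
w5 = w4 ∧ w2 = 0 ∧ 0 = 0
w6 = w4 ⊽ w5 = 0 ⊽ 0 = 1
w7 = ¬w6 = ¬1 = 0
w8 = ¬w7 = ¬0 = 1
w9 = in1 ∧ w8 = 1 ∧ 1 = 1
w10 = ¬w9 = ¬1 = 0
w11 = in2 ∧ w10 = 1 ∧ 0 = 0
So w10 = 0 and w11 = 0.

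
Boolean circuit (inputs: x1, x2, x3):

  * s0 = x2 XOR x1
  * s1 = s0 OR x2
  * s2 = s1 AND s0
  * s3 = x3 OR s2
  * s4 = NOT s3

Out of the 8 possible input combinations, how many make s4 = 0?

6

s4 = NOT s3 must be 0, so s3 = 1.
s3 = x3 OR s2 must be 1, so at least one of x3, s2 is 1.
Satisfying assignments:
  x1=0, x2=0, x3=1
  x1=0, x2=1, x3=0
  x1=0, x2=1, x3=1
  x1=1, x2=0, x3=0
  x1=1, x2=0, x3=1
  x1=1, x2=1, x3=1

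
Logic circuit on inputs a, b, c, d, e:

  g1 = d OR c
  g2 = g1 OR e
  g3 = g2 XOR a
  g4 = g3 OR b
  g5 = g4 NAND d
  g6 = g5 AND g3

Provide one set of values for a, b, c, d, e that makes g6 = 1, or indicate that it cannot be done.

a=0 b=1 c=0 d=0 e=1

g6 = g5 AND g3 must be 1, so both g5 = 1 and g3 = 1.
g5 = g4 NAND d must be 1, so at least one of g4, d is 0.
g3 = g2 XOR a must be 1, so g2 and a differ.
Check with a=0 b=1 c=0 d=0 e=1:
g1 = d OR c = 0 OR 0 = 0
g2 = g1 OR e = 0 OR 1 = 1
g3 = g2 XOR a = 1 XOR 0 = 1
g4 = g3 OR b = 1 OR 1 = 1
g5 = g4 NAND d = 1 NAND 0 = 1
g6 = g5 AND g3 = 1 AND 1 = 1
So g6 = 1 as required.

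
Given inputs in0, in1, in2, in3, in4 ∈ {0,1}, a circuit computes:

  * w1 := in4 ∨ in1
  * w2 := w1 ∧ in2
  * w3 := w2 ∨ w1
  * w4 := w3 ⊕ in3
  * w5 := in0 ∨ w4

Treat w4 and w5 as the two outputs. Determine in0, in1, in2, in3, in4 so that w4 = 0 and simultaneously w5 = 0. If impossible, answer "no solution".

in0=0, in1=0, in2=1, in3=0, in4=0

Check with in0=0, in1=0, in2=1, in3=0, in4=0:
w1 = in4 ∨ in1 = 0 ∨ 0 = 0
w2 = w1 ∧ in2 = 0 ∧ 1 = 0
w3 = w2 ∨ w1 = 0 ∨ 0 = 0
w4 = w3 ⊕ in3 = 0 ⊕ 0 = 0
w5 = in0 ∨ w4 = 0 ∨ 0 = 0
So w4 = 0 and w5 = 0.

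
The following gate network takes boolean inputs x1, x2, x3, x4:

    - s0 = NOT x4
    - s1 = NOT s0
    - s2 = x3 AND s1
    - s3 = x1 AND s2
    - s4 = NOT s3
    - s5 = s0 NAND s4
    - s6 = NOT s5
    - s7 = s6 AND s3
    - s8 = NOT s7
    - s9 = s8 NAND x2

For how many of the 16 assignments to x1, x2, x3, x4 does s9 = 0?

8

s9 = s8 NAND x2 must be 0, so both s8 = 1 and x2 = 1.
s8 = NOT s7 must be 1, so s7 = 0.
Enumerating the 16 input combinations, 8 give s9 = 0 and 8 give s9 = 1.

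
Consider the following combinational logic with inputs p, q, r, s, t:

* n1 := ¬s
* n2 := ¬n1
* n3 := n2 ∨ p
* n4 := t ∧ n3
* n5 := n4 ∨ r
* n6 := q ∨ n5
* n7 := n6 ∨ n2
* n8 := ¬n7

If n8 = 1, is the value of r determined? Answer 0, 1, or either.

n8 = ¬n7 must be 1, so n7 = 0.
Every assignment with n8 = 1 has r = 0; there are 3 such assignment(s).
  p=0, q=0, r=0, s=0, t=0
  p=0, q=0, r=0, s=0, t=1
  p=1, q=0, r=0, s=0, t=0

0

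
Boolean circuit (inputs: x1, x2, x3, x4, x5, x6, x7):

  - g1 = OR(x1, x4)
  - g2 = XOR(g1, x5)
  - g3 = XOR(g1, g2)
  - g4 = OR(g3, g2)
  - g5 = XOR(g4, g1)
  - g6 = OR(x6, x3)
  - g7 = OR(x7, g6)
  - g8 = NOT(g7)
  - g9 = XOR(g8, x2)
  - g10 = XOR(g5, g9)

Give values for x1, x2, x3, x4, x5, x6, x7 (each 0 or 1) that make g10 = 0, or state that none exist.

Check with x1=1 x2=0 x3=1 x4=1 x5=0 x6=1 x7=0:
g1 = OR(x1, x4) = OR(1, 1) = 1
g2 = XOR(g1, x5) = XOR(1, 0) = 1
g3 = XOR(g1, g2) = XOR(1, 1) = 0
g4 = OR(g3, g2) = OR(0, 1) = 1
g5 = XOR(g4, g1) = XOR(1, 1) = 0
g6 = OR(x6, x3) = OR(1, 1) = 1
g7 = OR(x7, g6) = OR(0, 1) = 1
g8 = NOT(g7) = NOT 1 = 0
g9 = XOR(g8, x2) = XOR(0, 0) = 0
g10 = XOR(g5, g9) = XOR(0, 0) = 0
So g10 = 0 as required.

x1=1 x2=0 x3=1 x4=1 x5=0 x6=1 x7=0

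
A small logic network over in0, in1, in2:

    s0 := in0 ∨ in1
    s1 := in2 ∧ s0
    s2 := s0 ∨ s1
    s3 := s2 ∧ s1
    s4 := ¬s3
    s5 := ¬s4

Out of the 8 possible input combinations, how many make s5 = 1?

3

s5 = ¬s4 must be 1, so s4 = 0.
Satisfying assignments:
  in0=0, in1=1, in2=1
  in0=1, in1=0, in2=1
  in0=1, in1=1, in2=1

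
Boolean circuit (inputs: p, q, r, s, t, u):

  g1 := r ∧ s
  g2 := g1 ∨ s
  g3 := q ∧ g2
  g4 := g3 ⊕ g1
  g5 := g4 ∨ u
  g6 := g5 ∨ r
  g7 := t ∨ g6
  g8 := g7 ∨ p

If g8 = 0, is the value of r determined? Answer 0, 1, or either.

0

g8 = g7 ∨ p must be 0, so both g7 = 0 and p = 0.
g7 = t ∨ g6 must be 0, so both t = 0 and g6 = 0.
Every assignment with g8 = 0 has r = 0; there are 3 such assignment(s).
  p=0, q=0, r=0, s=0, t=0, u=0
  p=0, q=0, r=0, s=1, t=0, u=0
  p=0, q=1, r=0, s=0, t=0, u=0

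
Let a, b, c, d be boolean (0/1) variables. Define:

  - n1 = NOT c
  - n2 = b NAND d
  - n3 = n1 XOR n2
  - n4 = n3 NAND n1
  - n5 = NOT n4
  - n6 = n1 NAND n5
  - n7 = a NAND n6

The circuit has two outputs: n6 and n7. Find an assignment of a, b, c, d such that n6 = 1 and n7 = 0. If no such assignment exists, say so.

a=1, b=0, c=0, d=0

Check with a=1, b=0, c=0, d=0:
n1 = NOT c = NOT 0 = 1
n2 = b NAND d = 0 NAND 0 = 1
n3 = n1 XOR n2 = 1 XOR 1 = 0
n4 = n3 NAND n1 = 0 NAND 1 = 1
n5 = NOT n4 = NOT 1 = 0
n6 = n1 NAND n5 = 1 NAND 0 = 1
n7 = a NAND n6 = 1 NAND 1 = 0
So n6 = 1 and n7 = 0.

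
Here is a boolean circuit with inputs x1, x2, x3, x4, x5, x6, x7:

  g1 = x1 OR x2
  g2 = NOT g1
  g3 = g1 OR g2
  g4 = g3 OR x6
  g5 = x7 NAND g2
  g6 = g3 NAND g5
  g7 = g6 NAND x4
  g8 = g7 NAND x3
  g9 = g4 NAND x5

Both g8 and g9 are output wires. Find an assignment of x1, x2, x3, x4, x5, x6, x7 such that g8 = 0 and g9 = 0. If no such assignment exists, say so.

Check with x1=0, x2=1, x3=1, x4=1, x5=1, x6=0, x7=0:
g1 = x1 OR x2 = 0 OR 1 = 1
g2 = NOT g1 = NOT 1 = 0
g3 = g1 OR g2 = 1 OR 0 = 1
g4 = g3 OR x6 = 1 OR 0 = 1
g5 = x7 NAND g2 = 0 NAND 0 = 1
g6 = g3 NAND g5 = 1 NAND 1 = 0
g7 = g6 NAND x4 = 0 NAND 1 = 1
g8 = g7 NAND x3 = 1 NAND 1 = 0
g9 = g4 NAND x5 = 1 NAND 1 = 0
So g8 = 0 and g9 = 0.

x1=0, x2=1, x3=1, x4=1, x5=1, x6=0, x7=0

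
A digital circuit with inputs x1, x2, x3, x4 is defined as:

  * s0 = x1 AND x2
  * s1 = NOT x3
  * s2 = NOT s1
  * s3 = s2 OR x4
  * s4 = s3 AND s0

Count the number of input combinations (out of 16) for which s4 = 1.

3

s4 = s3 AND s0 must be 1, so both s3 = 1 and s0 = 1.
Enumerating the 16 input combinations, 3 give s4 = 1 and 13 give s4 = 0.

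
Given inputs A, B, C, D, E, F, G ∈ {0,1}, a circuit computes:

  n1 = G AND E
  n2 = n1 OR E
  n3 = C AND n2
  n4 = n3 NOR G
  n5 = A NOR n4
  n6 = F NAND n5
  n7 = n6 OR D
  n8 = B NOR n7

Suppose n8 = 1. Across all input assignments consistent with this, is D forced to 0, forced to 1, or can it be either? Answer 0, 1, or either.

0

n8 = B NOR n7 must be 1, so both B = 0 and n7 = 0.
Every assignment with n8 = 1 has D = 0; there are 5 such assignment(s).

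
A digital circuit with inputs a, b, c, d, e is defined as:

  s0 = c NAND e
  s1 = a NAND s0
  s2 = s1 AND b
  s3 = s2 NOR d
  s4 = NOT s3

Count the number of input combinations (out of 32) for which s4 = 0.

s4 = NOT s3 must be 0, so s3 = 1.
Enumerating the 32 input combinations, 11 give s4 = 0 and 21 give s4 = 1.

11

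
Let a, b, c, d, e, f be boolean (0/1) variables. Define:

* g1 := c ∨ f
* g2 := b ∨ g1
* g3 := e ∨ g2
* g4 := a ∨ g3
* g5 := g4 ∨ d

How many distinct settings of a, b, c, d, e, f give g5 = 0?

g5 = g4 ∨ d must be 0, so both g4 = 0 and d = 0.
g4 = a ∨ g3 must be 0, so both a = 0 and g3 = 0.
Enumerating the 64 input combinations, 1 give g5 = 0 and 63 give g5 = 1.

1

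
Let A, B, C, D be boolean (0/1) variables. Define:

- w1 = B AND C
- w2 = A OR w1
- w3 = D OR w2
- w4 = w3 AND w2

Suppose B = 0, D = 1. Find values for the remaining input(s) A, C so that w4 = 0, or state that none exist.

A=0, C=0

w4 = w3 AND w2 must be 0, so at least one of w3, w2 is 0.
Check with B = 0, D = 1 and A=0, C=0:
w1 = B AND C = 0 AND 0 = 0
w2 = A OR w1 = 0 OR 0 = 0
w3 = D OR w2 = 1 OR 0 = 1
w4 = w3 AND w2 = 1 AND 0 = 0
So w4 = 0.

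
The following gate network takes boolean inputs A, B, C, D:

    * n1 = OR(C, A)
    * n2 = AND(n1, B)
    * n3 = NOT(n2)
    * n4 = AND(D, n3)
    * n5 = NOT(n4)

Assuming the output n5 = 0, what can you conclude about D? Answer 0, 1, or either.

n5 = NOT(n4) must be 0, so n4 = 1.
n4 = AND(D, n3) must be 1, so both D = 1 and n3 = 1.
n3 = NOT(n2) must be 1, so n2 = 0.
Every assignment with n5 = 0 has D = 1; there are 5 such assignment(s).

1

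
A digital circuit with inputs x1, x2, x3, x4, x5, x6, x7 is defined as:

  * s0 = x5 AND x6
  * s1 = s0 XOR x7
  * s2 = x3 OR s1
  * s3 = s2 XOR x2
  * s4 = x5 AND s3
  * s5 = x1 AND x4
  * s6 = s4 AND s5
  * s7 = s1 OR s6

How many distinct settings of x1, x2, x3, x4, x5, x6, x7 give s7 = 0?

60

s7 = s1 OR s6 must be 0, so both s1 = 0 and s6 = 0.
Enumerating the 128 input combinations, 60 give s7 = 0 and 68 give s7 = 1.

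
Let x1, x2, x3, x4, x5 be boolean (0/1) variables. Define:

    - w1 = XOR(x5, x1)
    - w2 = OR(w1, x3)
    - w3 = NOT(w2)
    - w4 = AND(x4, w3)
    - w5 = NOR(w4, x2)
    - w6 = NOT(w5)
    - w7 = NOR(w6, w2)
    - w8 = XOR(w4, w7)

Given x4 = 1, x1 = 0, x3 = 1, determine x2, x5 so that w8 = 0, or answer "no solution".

x2=1 x5=0

w8 = XOR(w4, w7) must be 0, so w4 and w7 are equal.
Check with x4 = 1, x1 = 0, x3 = 1 and x2=1, x5=0:
w1 = XOR(x5, x1) = XOR(0, 0) = 0
w2 = OR(w1, x3) = OR(0, 1) = 1
w3 = NOT(w2) = NOT 1 = 0
w4 = AND(x4, w3) = AND(1, 0) = 0
w5 = NOR(w4, x2) = NOR(0, 1) = 0
w6 = NOT(w5) = NOT 0 = 1
w7 = NOR(w6, w2) = NOR(1, 1) = 0
w8 = XOR(w4, w7) = XOR(0, 0) = 0
So w8 = 0.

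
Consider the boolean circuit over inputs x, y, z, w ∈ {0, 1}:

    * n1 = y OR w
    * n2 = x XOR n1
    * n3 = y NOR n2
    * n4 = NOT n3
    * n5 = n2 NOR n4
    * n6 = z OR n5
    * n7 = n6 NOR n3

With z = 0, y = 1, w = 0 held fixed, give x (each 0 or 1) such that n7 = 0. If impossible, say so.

With z = 0, y = 1, w = 0 fixed, none of the 2 settings of x give n7 = 0.
For example, with x=0:
n1 = y OR w = 1 OR 0 = 1
n2 = x XOR n1 = 0 XOR 1 = 1
n3 = y NOR n2 = 1 NOR 1 = 0
n4 = NOT n3 = NOT 0 = 1
n5 = n2 NOR n4 = 1 NOR 1 = 0
n6 = z OR n5 = 0 OR 0 = 0
n7 = n6 NOR n3 = 0 NOR 0 = 1
giving n7 = 1 ≠ 0.

no solution exists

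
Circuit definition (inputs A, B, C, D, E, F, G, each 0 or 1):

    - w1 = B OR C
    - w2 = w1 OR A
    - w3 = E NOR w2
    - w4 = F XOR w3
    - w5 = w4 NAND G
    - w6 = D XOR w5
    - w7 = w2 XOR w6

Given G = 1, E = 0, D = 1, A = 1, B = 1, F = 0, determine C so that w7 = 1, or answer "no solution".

Check with G = 1, E = 0, D = 1, A = 1, B = 1, F = 0 and C=0:
w1 = B OR C = 1 OR 0 = 1
w2 = w1 OR A = 1 OR 1 = 1
w3 = E NOR w2 = 0 NOR 1 = 0
w4 = F XOR w3 = 0 XOR 0 = 0
w5 = w4 NAND G = 0 NAND 1 = 1
w6 = D XOR w5 = 1 XOR 1 = 0
w7 = w2 XOR w6 = 1 XOR 0 = 1
So w7 = 1.

C=0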